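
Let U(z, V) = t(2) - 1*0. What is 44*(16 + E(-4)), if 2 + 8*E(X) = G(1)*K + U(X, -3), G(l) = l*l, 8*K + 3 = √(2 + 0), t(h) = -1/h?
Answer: 11011/16 + 11*√2/16 ≈ 689.16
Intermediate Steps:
K = -3/8 + √2/8 (K = -3/8 + √(2 + 0)/8 = -3/8 + √2/8 ≈ -0.19822)
G(l) = l²
U(z, V) = -½ (U(z, V) = -1/2 - 1*0 = -1*½ + 0 = -½ + 0 = -½)
E(X) = -23/64 + √2/64 (E(X) = -¼ + (1²*(-3/8 + √2/8) - ½)/8 = -¼ + (1*(-3/8 + √2/8) - ½)/8 = -¼ + ((-3/8 + √2/8) - ½)/8 = -¼ + (-7/8 + √2/8)/8 = -¼ + (-7/64 + √2/64) = -23/64 + √2/64)
44*(16 + E(-4)) = 44*(16 + (-23/64 + √2/64)) = 44*(1001/64 + √2/64) = 11011/16 + 11*√2/16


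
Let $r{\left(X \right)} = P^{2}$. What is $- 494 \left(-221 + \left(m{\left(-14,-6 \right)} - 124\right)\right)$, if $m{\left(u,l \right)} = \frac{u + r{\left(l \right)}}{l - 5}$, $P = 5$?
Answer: $170924$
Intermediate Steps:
$r{\left(X \right)} = 25$ ($r{\left(X \right)} = 5^{2} = 25$)
$m{\left(u,l \right)} = \frac{25 + u}{-5 + l}$ ($m{\left(u,l \right)} = \frac{u + 25}{l - 5} = \frac{25 + u}{-5 + l}$)
$- 494 \left(-221 + \left(m{\left(-14,-6 \right)} - 124\right)\right) = - 494 \left(-221 - \left(124 - \frac{25 - 14}{-5 - 6}\right)\right) = - 494 \left(-221 - \left(124 - \frac{1}{-11} \cdot 11\right)\right) = - 494 \left(-221 - 125\right) = \left(-494\right) \left(-346\right) = 170924$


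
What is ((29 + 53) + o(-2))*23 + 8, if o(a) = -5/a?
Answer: 3903/2 ≈ 1951.5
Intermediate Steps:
((29 + 53) + o(-2))*23 + 8 = ((29 + 53) - 5/(-2))*23 + 8 = (82 - 5*(-1/2))*23 + 8 = (82 + 5/2)*23 + 8 = (169/2)*23 + 8 = 3887/2 + 8 = 3903/2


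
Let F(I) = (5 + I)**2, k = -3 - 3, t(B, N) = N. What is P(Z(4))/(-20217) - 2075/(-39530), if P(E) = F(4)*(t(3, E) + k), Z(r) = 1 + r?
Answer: 3010147/53278534 ≈ 0.056498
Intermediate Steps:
k = -6
P(E) = -486 + 81*E (P(E) = (5 + 4)**2*(E - 6) = 9**2*(-6 + E) = 81*(-6 + E) = -486 + 81*E)
P(Z(4))/(-20217) - 2075/(-39530) = (-486 + 81*(1 + 4))/(-20217) - 2075/(-39530) = (-486 + 81*5)*(-1/20217) - 2075*(-1/39530) = (-486 + 405)*(-1/20217) + 415/7906 = -81*(-1/20217) + 415/7906 = 27/6739 + 415/7906 = 3010147/53278534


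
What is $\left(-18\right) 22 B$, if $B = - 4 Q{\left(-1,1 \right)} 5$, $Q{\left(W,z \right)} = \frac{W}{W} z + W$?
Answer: $0$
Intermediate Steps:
$Q{\left(W,z \right)} = W + z$ ($Q{\left(W,z \right)} = 1 z + W = z + W = W + z$)
$B = 0$ ($B = - 4 \left(-1 + 1\right) 5 = \left(-4\right) 0 \cdot 5 = 0 \cdot 5 = 0$)
$\left(-18\right) 22 B = \left(-18\right) 22 \cdot 0 = \left(-396\right) 0 = 0$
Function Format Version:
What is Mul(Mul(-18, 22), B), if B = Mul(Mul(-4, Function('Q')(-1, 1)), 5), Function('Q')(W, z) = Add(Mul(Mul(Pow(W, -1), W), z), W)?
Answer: 0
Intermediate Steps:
Function('Q')(W, z) = Add(W, z) (Function('Q')(W, z) = Add(Mul(1, z), W) = Add(z, W) = Add(W, z))
B = 0 (B = Mul(Mul(-4, Add(-1, 1)), 5) = Mul(Mul(-4, 0), 5) = Mul(0, 5) = 0)
Mul(Mul(-18, 22), B) = Mul(Mul(-18, 22), 0) = Mul(-396, 0) = 0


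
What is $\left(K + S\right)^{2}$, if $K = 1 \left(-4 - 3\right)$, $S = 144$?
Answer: $18769$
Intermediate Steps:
$K = -7$ ($K = 1 \left(-7\right) = -7$)
$\left(K + S\right)^{2} = \left(-7 + 144\right)^{2} = 137^{2} = 18769$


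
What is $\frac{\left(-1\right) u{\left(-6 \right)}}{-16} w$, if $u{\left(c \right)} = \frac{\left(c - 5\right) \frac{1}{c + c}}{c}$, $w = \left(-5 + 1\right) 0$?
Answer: $0$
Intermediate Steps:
$w = 0$ ($w = \left(-4\right) 0 = 0$)
$u{\left(c \right)} = \frac{-5 + c}{2 c^{2}}$ ($u{\left(c \right)} = \frac{\left(-5 + c\right) \frac{1}{2 c}}{c} = \frac{\frac{1}{2} \frac{1}{c} \left(-5 + c\right)}{c} = \frac{-5 + c}{2 c^{2}}$)
$\frac{\left(-1\right) u{\left(-6 \right)}}{-16} w = \frac{\left(-1\right) \frac{-5 - 6}{2 \cdot 36}}{-16} \cdot 0 = - \frac{-11}{2 \cdot 36} \left(- \frac{1}{16}\right) 0 = \left(-1\right) \left(- \frac{11}{72}\right) \left(- \frac{1}{16}\right) 0 = \frac{11}{72} \left(- \frac{1}{16}\right) 0 = \left(- \frac{11}{1152}\right) 0 = 0$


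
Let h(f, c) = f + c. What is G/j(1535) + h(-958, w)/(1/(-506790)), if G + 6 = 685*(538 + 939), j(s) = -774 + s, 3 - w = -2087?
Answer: -436574247341/761 ≈ -5.7368e+8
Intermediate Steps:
w = 2090 (w = 3 - 1*(-2087) = 3 + 2087 = 2090)
G = 1011739 (G = -6 + 685*(538 + 939) = -6 + 685*1477 = -6 + 1011745 = 1011739)
h(f, c) = c + f
G/j(1535) + h(-958, w)/(1/(-506790)) = 1011739/(-774 + 1535) + (2090 - 958)/(1/(-506790)) = 1011739/761 + 1132/(-1/506790) = 1011739*(1/761) + 1132*(-506790) = 1011739/761 - 573686280 = -436574247341/761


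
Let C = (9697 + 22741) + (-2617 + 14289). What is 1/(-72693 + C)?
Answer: -1/28583 ≈ -3.4986e-5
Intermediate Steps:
C = 44110 (C = 32438 + 11672 = 44110)
1/(-72693 + C) = 1/(-72693 + 44110) = 1/(-28583) = -1/28583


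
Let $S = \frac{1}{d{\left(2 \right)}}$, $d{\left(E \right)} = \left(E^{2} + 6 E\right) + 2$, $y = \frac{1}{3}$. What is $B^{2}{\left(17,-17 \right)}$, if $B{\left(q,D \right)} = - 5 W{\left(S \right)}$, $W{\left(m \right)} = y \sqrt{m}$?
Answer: $\frac{25}{162} \approx 0.15432$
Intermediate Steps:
$y = \frac{1}{3} \approx 0.33333$
$d{\left(E \right)} = 2 + E^{2} + 6 E$
$S = \frac{1}{18}$ ($S = \frac{1}{2 + 2^{2} + 6 \cdot 2} = \frac{1}{2 + 4 + 12} = \frac{1}{18} \approx 0.055556$)
$W{\left(m \right)} = \frac{\sqrt{m}}{3}$
$B{\left(q,D \right)} = - \frac{5 \sqrt{2}}{18}$ ($B{\left(q,D \right)} = - 5 \frac{1}{3 \cdot 3 \sqrt{2}} = - 5 \frac{\frac{1}{6} \sqrt{2}}{3} = - 5 \frac{\sqrt{2}}{18} = - \frac{5 \sqrt{2}}{18}$)
$B^{2}{\left(17,-17 \right)} = \left(- \frac{5 \sqrt{2}}{18}\right)^{2} = \frac{25}{162}$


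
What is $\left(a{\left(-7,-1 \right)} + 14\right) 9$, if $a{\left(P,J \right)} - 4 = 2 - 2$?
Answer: $162$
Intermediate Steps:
$a{\left(P,J \right)} = 4$ ($a{\left(P,J \right)} = 4 + \left(2 - 2\right) = 4 + 0 = 4$)
$\left(a{\left(-7,-1 \right)} + 14\right) 9 = \left(4 + 14\right) 9 = 18 \cdot 9 = 162$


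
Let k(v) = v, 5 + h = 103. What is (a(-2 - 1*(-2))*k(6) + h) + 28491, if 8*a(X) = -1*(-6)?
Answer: 57187/2 ≈ 28594.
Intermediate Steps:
h = 98 (h = -5 + 103 = 98)
a(X) = ¾ (a(X) = (-1*(-6))/8 = (⅛)*6 = ¾)
(a(-2 - 1*(-2))*k(6) + h) + 28491 = ((¾)*6 + 98) + 28491 = (9/2 + 98) + 28491 = 205/2 + 28491 = 57187/2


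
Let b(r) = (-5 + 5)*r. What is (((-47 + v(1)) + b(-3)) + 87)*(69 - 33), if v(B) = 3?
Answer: 1548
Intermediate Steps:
b(r) = 0 (b(r) = 0*r = 0)
(((-47 + v(1)) + b(-3)) + 87)*(69 - 33) = (((-47 + 3) + 0) + 87)*(69 - 33) = ((-44 + 0) + 87)*36 = (-44 + 87)*36 = 43*36 = 1548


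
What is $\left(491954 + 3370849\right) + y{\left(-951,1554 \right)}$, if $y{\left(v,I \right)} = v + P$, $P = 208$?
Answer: $3862060$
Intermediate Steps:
$y{\left(v,I \right)} = 208 + v$ ($y{\left(v,I \right)} = v + 208 = 208 + v$)
$\left(491954 + 3370849\right) + y{\left(-951,1554 \right)} = \left(491954 + 3370849\right) + \left(208 - 951\right) = 3862803 - 743 = 3862060$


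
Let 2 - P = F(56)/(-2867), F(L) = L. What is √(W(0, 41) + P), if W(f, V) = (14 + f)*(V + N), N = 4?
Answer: 20*√12987510/2867 ≈ 25.140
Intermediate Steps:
W(f, V) = (4 + V)*(14 + f) (W(f, V) = (14 + f)*(V + 4) = (14 + f)*(4 + V) = (4 + V)*(14 + f))
P = 5790/2867 (P = 2 - 56/(-2867) = 2 - 56*(-1)/2867 = 2 - 1*(-56/2867) = 2 + 56/2867 = 5790/2867 ≈ 2.0195)
√(W(0, 41) + P) = √((56 + 4*0 + 14*41 + 41*0) + 5790/2867) = √((56 + 0 + 574 + 0) + 5790/2867) = √(630 + 5790/2867) = √(1812000/2867) = 20*√12987510/2867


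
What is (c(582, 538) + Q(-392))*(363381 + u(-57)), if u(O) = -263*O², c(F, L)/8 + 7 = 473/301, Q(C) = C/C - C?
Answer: -171676626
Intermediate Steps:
Q(C) = 1 - C
c(F, L) = -304/7 (c(F, L) = -56 + 8*(473/301) = -56 + 8*(473*(1/301)) = -56 + 8*(11/7) = -56 + 88/7 = -304/7)
(c(582, 538) + Q(-392))*(363381 + u(-57)) = (-304/7 + (1 - 1*(-392)))*(363381 - 263*(-57)²) = (-304/7 + (1 + 392))*(363381 - 263*3249) = (-304/7 + 393)*(363381 - 854487) = (2447/7)*(-491106) = -171676626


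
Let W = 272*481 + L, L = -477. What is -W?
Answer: -130355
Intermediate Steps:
W = 130355 (W = 272*481 - 477 = 130832 - 477 = 130355)
-W = -1*130355 = -130355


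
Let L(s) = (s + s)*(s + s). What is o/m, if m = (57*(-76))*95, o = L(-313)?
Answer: -97969/102885 ≈ -0.95222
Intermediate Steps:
L(s) = 4*s**2 (L(s) = (2*s)*(2*s) = 4*s**2)
o = 391876 (o = 4*(-313)**2 = 4*97969 = 391876)
m = -411540 (m = -4332*95 = -411540)
o/m = 391876/(-411540) = 391876*(-1/411540) = -97969/102885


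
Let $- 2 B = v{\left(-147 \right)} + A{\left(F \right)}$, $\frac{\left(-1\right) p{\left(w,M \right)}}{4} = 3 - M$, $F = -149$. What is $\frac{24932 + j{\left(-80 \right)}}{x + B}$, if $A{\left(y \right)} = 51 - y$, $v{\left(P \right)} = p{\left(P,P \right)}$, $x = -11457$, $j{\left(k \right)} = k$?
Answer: $- \frac{24852}{11257} \approx -2.2077$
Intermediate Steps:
$p{\left(w,M \right)} = -12 + 4 M$ ($p{\left(w,M \right)} = - 4 \left(3 - M\right) = -12 + 4 M$)
$v{\left(P \right)} = -12 + 4 P$
$B = 200$ ($B = - \frac{\left(-12 + 4 \left(-147\right)\right) + \left(51 - -149\right)}{2} = - \frac{\left(-12 - 588\right) + \left(51 + 149\right)}{2} = - \frac{-600 + 200}{2} = \left(- \frac{1}{2}\right) \left(-400\right) = 200$)
$\frac{24932 + j{\left(-80 \right)}}{x + B} = \frac{24932 - 80}{-11457 + 200} = \frac{24852}{-11257} = 24852 \left(- \frac{1}{11257}\right) = - \frac{24852}{11257}$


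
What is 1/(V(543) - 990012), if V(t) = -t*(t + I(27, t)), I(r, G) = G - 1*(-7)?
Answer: -1/1583511 ≈ -6.3151e-7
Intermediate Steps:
I(r, G) = 7 + G (I(r, G) = G + 7 = 7 + G)
V(t) = -t*(7 + 2*t) (V(t) = -t*(t + (7 + t)) = -t*(7 + 2*t))
1/(V(543) - 990012) = 1/(-1*543*(7 + 2*543) - 990012) = 1/(-1*543*(7 + 1086) - 990012) = 1/(-1*543*1093 - 990012) = 1/(-593499 - 990012) = 1/(-1583511) = -1/1583511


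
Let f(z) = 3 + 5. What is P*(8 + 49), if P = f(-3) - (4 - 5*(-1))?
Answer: -57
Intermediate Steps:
f(z) = 8
P = -1 (P = 8 - (4 - 5*(-1)) = 8 - (4 + 5) = 8 - 1*9 = 8 - 9 = -1)
P*(8 + 49) = -(8 + 49) = -1*57 = -57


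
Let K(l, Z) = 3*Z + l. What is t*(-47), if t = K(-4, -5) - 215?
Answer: 10998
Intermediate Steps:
K(l, Z) = l + 3*Z
t = -234 (t = (-4 + 3*(-5)) - 215 = (-4 - 15) - 215 = -19 - 215 = -234)
t*(-47) = -234*(-47) = 10998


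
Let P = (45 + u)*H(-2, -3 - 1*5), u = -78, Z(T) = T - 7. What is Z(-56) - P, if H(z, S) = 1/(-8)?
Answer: -537/8 ≈ -67.125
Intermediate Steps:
Z(T) = -7 + T
H(z, S) = -⅛
P = 33/8 (P = (45 - 78)*(-⅛) = -33*(-⅛) = 33/8 ≈ 4.1250)
Z(-56) - P = (-7 - 56) - 1*33/8 = -63 - 33/8 = -537/8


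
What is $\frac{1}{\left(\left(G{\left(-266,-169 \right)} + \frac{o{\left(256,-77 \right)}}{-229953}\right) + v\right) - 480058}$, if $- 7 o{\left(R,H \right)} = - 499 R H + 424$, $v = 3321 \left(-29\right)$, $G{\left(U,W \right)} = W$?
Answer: $- \frac{536557}{309341147648} \approx -1.7345 \cdot 10^{-6}$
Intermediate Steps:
$v = -96309$
$o{\left(R,H \right)} = - \frac{424}{7} + \frac{499 H R}{7}$ ($o{\left(R,H \right)} = - \frac{- 499 R H + 424}{7} = - \frac{- 499 H R + 424}{7} = - \frac{424 - 499 H R}{7} = - \frac{424}{7} + \frac{499 H R}{7}$)
$\frac{1}{\left(\left(G{\left(-266,-169 \right)} + \frac{o{\left(256,-77 \right)}}{-229953}\right) + v\right) - 480058} = \frac{1}{\left(\left(-169 + \frac{- \frac{424}{7} + \frac{499}{7} \left(-77\right) 256}{-229953}\right) - 96309\right) - 480058} = \frac{1}{\left(\left(-169 + \left(- \frac{424}{7} - 1405184\right) \left(- \frac{1}{229953}\right)\right) - 96309\right) - 480058} = \frac{1}{\left(\left(-169 - - \frac{3278904}{536557}\right) - 96309\right) - 480058} = \frac{1}{\left(\left(-169 + \frac{3278904}{536557}\right) - 96309\right) - 480058} = \frac{1}{\left(- \frac{87399229}{536557} - 96309\right) - 480058} = \frac{1}{- \frac{51762667342}{536557} - 480058} = \frac{1}{- \frac{309341147648}{536557}} = - \frac{536557}{309341147648}$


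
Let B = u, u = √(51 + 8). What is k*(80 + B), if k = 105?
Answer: 8400 + 105*√59 ≈ 9206.5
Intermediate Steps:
u = √59 ≈ 7.6811
B = √59 ≈ 7.6811
k*(80 + B) = 105*(80 + √59) = 8400 + 105*√59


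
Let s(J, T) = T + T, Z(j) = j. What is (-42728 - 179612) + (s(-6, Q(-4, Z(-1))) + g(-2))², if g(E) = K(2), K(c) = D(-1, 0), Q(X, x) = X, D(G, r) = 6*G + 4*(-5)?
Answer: -221184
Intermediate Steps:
D(G, r) = -20 + 6*G (D(G, r) = 6*G - 20 = -20 + 6*G)
s(J, T) = 2*T
K(c) = -26 (K(c) = -20 + 6*(-1) = -20 - 6 = -26)
g(E) = -26
(-42728 - 179612) + (s(-6, Q(-4, Z(-1))) + g(-2))² = (-42728 - 179612) + (2*(-4) - 26)² = -222340 + (-8 - 26)² = -222340 + (-34)² = -222340 + 1156 = -221184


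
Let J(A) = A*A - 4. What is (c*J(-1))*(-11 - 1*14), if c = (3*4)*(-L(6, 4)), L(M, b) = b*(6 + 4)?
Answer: -36000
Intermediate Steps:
J(A) = -4 + A² (J(A) = A² - 4 = -4 + A²)
L(M, b) = 10*b (L(M, b) = b*10 = 10*b)
c = -480 (c = (3*4)*(-10*4) = 12*(-1*40) = 12*(-40) = -480)
(c*J(-1))*(-11 - 1*14) = (-480*(-4 + (-1)²))*(-11 - 1*14) = (-480*(-4 + 1))*(-11 - 14) = -480*(-3)*(-25) = 1440*(-25) = -36000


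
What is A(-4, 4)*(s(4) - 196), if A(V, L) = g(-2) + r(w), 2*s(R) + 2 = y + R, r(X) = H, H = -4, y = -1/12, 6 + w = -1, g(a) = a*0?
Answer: 4681/6 ≈ 780.17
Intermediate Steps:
g(a) = 0
w = -7 (w = -6 - 1 = -7)
y = -1/12 (y = -1*1/12 = -1/12 ≈ -0.083333)
r(X) = -4
s(R) = -25/24 + R/2 (s(R) = -1 + (-1/12 + R)/2 = -1 + (-1/24 + R/2) = -25/24 + R/2)
A(V, L) = -4 (A(V, L) = 0 - 4 = -4)
A(-4, 4)*(s(4) - 196) = -4*((-25/24 + (½)*4) - 196) = -4*((-25/24 + 2) - 196) = -4*(23/24 - 196) = -4*(-4681/24) = 4681/6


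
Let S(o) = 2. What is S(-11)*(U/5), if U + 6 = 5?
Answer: -2/5 ≈ -0.40000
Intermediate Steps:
U = -1 (U = -6 + 5 = -1)
S(-11)*(U/5) = 2*(-1/5) = -2/5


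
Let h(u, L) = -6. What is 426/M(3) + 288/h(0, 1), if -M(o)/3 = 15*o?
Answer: -2302/45 ≈ -51.156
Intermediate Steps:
M(o) = -45*o
426/M(3) + 288/h(0, 1) = 426/((-45*3)) + 288/(-6) = 426/(-135) + 288*(-⅙) = 426*(-1/135) - 48 = -142/45 - 48 = -2302/45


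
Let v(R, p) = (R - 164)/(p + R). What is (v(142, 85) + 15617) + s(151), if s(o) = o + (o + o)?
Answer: 3647868/227 ≈ 16070.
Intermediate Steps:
s(o) = 3*o (s(o) = o + 2*o = 3*o)
v(R, p) = (-164 + R)/(R + p)
(v(142, 85) + 15617) + s(151) = ((-164 + 142)/(142 + 85) + 15617) + 3*151 = (-22/227 + 15617) + 453 = 3545037/227 + 453 = 3647868/227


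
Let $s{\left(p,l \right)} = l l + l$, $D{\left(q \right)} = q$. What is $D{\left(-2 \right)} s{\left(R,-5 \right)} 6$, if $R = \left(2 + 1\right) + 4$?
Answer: $-240$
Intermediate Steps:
$R = 7$ ($R = 3 + 4 = 7$)
$s{\left(p,l \right)} = l + l^{2}$ ($s{\left(p,l \right)} = l^{2} + l = l + l^{2}$)
$D{\left(-2 \right)} s{\left(R,-5 \right)} 6 = - 2 \left(- 5 \left(1 - 5\right)\right) 6 = - 2 \left(\left(-5\right) \left(-4\right)\right) 6 = \left(-2\right) 20 \cdot 6 = \left(-40\right) 6 = -240$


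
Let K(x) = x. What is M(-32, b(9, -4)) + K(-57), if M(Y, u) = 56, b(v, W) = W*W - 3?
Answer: -1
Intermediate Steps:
b(v, W) = -3 + W**2 (b(v, W) = W**2 - 3 = -3 + W**2)
M(-32, b(9, -4)) + K(-57) = 56 - 57 = -1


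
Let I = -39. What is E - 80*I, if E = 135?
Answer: 3255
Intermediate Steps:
E - 80*I = 135 - 80*(-39) = 135 + 3120 = 3255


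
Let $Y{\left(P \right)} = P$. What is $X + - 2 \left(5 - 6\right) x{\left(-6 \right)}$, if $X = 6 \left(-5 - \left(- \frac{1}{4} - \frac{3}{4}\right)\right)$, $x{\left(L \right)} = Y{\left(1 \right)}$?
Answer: $-22$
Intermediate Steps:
$x{\left(L \right)} = 1$
$X = -24$ ($X = 6 \left(-5 - -1\right) = 6 \left(-5 + \left(\frac{1}{4} + \frac{3}{4}\right)\right) = 6 \left(-5 + 1\right) = 6 \left(-4\right) = -24$)
$X + - 2 \left(5 - 6\right) x{\left(-6 \right)} = -24 + - 2 \left(5 - 6\right) 1 = -24 + \left(-2\right) \left(-1\right) 1 = -24 + 2 \cdot 1 = -24 + 2 = -22$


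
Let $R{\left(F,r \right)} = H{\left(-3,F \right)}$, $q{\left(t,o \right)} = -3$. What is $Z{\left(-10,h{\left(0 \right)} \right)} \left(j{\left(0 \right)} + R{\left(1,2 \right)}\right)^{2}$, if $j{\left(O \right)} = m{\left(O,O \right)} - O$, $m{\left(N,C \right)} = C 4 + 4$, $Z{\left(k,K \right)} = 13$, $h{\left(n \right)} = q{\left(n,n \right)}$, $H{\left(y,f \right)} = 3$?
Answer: $637$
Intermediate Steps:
$h{\left(n \right)} = -3$
$m{\left(N,C \right)} = 4 + 4 C$ ($m{\left(N,C \right)} = 4 C + 4 = 4 + 4 C$)
$R{\left(F,r \right)} = 3$
$j{\left(O \right)} = 4 + 3 O$ ($j{\left(O \right)} = \left(4 + 4 O\right) - O = 4 + 3 O$)
$Z{\left(-10,h{\left(0 \right)} \right)} \left(j{\left(0 \right)} + R{\left(1,2 \right)}\right)^{2} = 13 \left(\left(4 + 3 \cdot 0\right) + 3\right)^{2} = 13 \left(\left(4 + 0\right) + 3\right)^{2} = 13 \left(4 + 3\right)^{2} = 13 \cdot 7^{2} = 13 \cdot 49 = 637$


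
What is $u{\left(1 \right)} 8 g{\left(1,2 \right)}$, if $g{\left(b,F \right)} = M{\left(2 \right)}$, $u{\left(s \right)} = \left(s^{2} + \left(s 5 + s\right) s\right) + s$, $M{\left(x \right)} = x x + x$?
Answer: $384$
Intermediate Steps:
$M{\left(x \right)} = x + x^{2}$ ($M{\left(x \right)} = x^{2} + x = x + x^{2}$)
$u{\left(s \right)} = s + 7 s^{2}$ ($u{\left(s \right)} = \left(s^{2} + \left(5 s + s\right) s\right) + s = \left(s^{2} + 6 s s\right) + s = \left(s^{2} + 6 s^{2}\right) + s = 7 s^{2} + s = s + 7 s^{2}$)
$g{\left(b,F \right)} = 6$ ($g{\left(b,F \right)} = 2 \left(1 + 2\right) = 2 \cdot 3 = 6$)
$u{\left(1 \right)} 8 g{\left(1,2 \right)} = 1 \left(1 + 7 \cdot 1\right) 8 \cdot 6 = 1 \left(1 + 7\right) 8 \cdot 6 = 1 \cdot 8 \cdot 8 \cdot 6 = 8 \cdot 8 \cdot 6 = 64 \cdot 6 = 384$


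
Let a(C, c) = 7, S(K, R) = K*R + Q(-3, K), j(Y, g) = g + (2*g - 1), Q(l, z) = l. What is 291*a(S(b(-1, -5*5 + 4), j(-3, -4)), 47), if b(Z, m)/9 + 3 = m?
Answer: 2037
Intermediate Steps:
j(Y, g) = -1 + 3*g (j(Y, g) = g + (-1 + 2*g) = -1 + 3*g)
b(Z, m) = -27 + 9*m
S(K, R) = -3 + K*R (S(K, R) = K*R - 3 = -3 + K*R)
291*a(S(b(-1, -5*5 + 4), j(-3, -4)), 47) = 291*7 = 2037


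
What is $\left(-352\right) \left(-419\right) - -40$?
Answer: $147528$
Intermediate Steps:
$\left(-352\right) \left(-419\right) - -40 = 147488 + 40 = 147528$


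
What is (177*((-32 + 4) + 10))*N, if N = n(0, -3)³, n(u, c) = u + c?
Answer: 86022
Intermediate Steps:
n(u, c) = c + u
N = -27 (N = (-3 + 0)³ = (-3)³ = -27)
(177*((-32 + 4) + 10))*N = (177*((-32 + 4) + 10))*(-27) = (177*(-28 + 10))*(-27) = (177*(-18))*(-27) = -3186*(-27) = 86022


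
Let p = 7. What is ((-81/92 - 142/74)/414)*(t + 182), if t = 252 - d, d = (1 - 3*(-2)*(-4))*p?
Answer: -5669755/1409256 ≈ -4.0232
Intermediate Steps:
d = -161 (d = (1 - 3*(-2)*(-4))*7 = (1 + 6*(-4))*7 = (1 - 24)*7 = -23*7 = -161)
t = 413 (t = 252 - 1*(-161) = 252 + 161 = 413)
((-81/92 - 142/74)/414)*(t + 182) = ((-81/92 - 142/74)/414)*(413 + 182) = ((-81*1/92 - 142*1/74)*(1/414))*595 = ((-81/92 - 71/37)*(1/414))*595 = -9529/3404*1/414*595 = -9529/1409256*595 = -5669755/1409256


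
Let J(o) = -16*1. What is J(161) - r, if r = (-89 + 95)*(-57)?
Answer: 326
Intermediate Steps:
J(o) = -16
r = -342 (r = 6*(-57) = -342)
J(161) - r = -16 - 1*(-342) = -16 + 342 = 326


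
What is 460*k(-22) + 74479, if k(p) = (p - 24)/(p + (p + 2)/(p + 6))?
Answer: 6266397/83 ≈ 75499.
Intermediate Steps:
k(p) = (-24 + p)/(p + (2 + p)/(6 + p))
460*k(-22) + 74479 = 460*((-144 + (-22)**2 - 18*(-22))/(2 + (-22)**2 + 7*(-22))) + 74479 = 460*((-144 + 484 + 396)/(2 + 484 - 154)) + 74479 = 460*(736/332) + 74479 = 460*((1/332)*736) + 74479 = 460*(184/83) + 74479 = 84640/83 + 74479 = 6266397/83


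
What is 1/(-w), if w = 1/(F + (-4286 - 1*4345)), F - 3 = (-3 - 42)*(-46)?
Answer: 6558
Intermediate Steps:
F = 2073 (F = 3 + (-3 - 42)*(-46) = 3 - 45*(-46) = 3 + 2070 = 2073)
w = -1/6558 (w = 1/(2073 + (-4286 - 1*4345)) = 1/(2073 + (-4286 - 4345)) = 1/(2073 - 8631) = 1/(-6558) = -1/6558 ≈ -0.00015249)
1/(-w) = 1/(-1*(-1/6558)) = 1/(1/6558) = 6558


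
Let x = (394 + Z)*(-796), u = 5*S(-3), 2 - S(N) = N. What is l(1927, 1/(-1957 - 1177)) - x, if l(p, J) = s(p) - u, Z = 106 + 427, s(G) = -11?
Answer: 737856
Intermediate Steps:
S(N) = 2 - N
u = 25 (u = 5*(2 - 1*(-3)) = 5*(2 + 3) = 5*5 = 25)
Z = 533
l(p, J) = -36 (l(p, J) = -11 - 1*25 = -11 - 25 = -36)
x = -737892 (x = (394 + 533)*(-796) = 927*(-796) = -737892)
l(1927, 1/(-1957 - 1177)) - x = -36 - 1*(-737892) = -36 + 737892 = 737856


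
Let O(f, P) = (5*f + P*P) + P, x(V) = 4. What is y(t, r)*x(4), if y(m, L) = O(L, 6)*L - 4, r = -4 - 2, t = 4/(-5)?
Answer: -304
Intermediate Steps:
t = -⅘ (t = 4*(-⅕) = -⅘ ≈ -0.80000)
r = -6
O(f, P) = P + P² + 5*f (O(f, P) = (5*f + P²) + P = (P² + 5*f) + P = P + P² + 5*f)
y(m, L) = -4 + L*(42 + 5*L) (y(m, L) = (6 + 6² + 5*L)*L - 4 = (6 + 36 + 5*L)*L - 4 = (42 + 5*L)*L - 4 = L*(42 + 5*L) - 4 = -4 + L*(42 + 5*L))
y(t, r)*x(4) = (-4 - 6*(42 + 5*(-6)))*4 = (-4 - 6*(42 - 30))*4 = (-4 - 6*12)*4 = (-4 - 72)*4 = -76*4 = -304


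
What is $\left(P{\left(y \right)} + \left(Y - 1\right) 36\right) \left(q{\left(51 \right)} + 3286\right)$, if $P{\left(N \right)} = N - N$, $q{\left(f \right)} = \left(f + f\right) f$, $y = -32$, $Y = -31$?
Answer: $-9778176$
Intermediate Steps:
$q{\left(f \right)} = 2 f^{2}$ ($q{\left(f \right)} = 2 f f = 2 f^{2}$)
$P{\left(N \right)} = 0$
$\left(P{\left(y \right)} + \left(Y - 1\right) 36\right) \left(q{\left(51 \right)} + 3286\right) = \left(0 + \left(-31 - 1\right) 36\right) \left(2 \cdot 51^{2} + 3286\right) = \left(0 - 1152\right) \left(2 \cdot 2601 + 3286\right) = \left(0 - 1152\right) \left(5202 + 3286\right) = \left(-1152\right) 8488 = -9778176$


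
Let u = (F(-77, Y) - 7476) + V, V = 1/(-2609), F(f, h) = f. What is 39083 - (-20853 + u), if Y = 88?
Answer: 176078802/2609 ≈ 67489.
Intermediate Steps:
V = -1/2609 ≈ -0.00038329
u = -19705778/2609 (u = (-77 - 7476) - 1/2609 = -7553 - 1/2609 = -19705778/2609 ≈ -7553.0)
39083 - (-20853 + u) = 39083 - (-20853 - 19705778/2609) = 39083 - 1*(-74111255/2609) = 39083 + 74111255/2609 = 176078802/2609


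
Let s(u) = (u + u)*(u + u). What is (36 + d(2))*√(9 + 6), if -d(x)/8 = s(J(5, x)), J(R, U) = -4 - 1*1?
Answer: -764*√15 ≈ -2959.0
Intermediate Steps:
J(R, U) = -5 (J(R, U) = -4 - 1 = -5)
s(u) = 4*u² (s(u) = (2*u)*(2*u) = 4*u²)
d(x) = -800 (d(x) = -32*(-5)² = -32*25 = -8*100 = -800)
(36 + d(2))*√(9 + 6) = (36 - 800)*√(9 + 6) = -764*√15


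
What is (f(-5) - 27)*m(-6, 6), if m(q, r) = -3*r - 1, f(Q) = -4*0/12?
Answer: 513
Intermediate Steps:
f(Q) = 0 (f(Q) = 0*(1/12) = 0)
m(q, r) = -1 - 3*r
(f(-5) - 27)*m(-6, 6) = (0 - 27)*(-1 - 3*6) = -27*(-1 - 18) = -27*(-19) = 513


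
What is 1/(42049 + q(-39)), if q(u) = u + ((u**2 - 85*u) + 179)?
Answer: 1/47025 ≈ 2.1265e-5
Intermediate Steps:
q(u) = 179 + u**2 - 84*u (q(u) = u + (179 + u**2 - 85*u) = 179 + u**2 - 84*u)
1/(42049 + q(-39)) = 1/(42049 + (179 + (-39)**2 - 84*(-39))) = 1/(42049 + (179 + 1521 + 3276)) = 1/(42049 + 4976) = 1/47025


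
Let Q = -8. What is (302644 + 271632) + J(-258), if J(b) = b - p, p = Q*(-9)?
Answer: 573946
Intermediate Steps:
p = 72 (p = -8*(-9) = 72)
J(b) = -72 + b (J(b) = b - 1*72 = b - 72 = -72 + b)
(302644 + 271632) + J(-258) = (302644 + 271632) + (-72 - 258) = 574276 - 330 = 573946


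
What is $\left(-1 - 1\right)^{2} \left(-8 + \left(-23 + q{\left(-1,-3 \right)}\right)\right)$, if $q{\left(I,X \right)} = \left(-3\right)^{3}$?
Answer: $-232$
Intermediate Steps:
$q{\left(I,X \right)} = -27$
$\left(-1 - 1\right)^{2} \left(-8 + \left(-23 + q{\left(-1,-3 \right)}\right)\right) = \left(-1 - 1\right)^{2} \left(-8 - 50\right) = \left(-2\right)^{2} \left(-8 - 50\right) = 4 \left(-58\right) = -232$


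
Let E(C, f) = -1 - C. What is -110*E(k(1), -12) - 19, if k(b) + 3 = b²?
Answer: -129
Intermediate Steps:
k(b) = -3 + b²
-110*E(k(1), -12) - 19 = -110*(-1 - (-3 + 1²)) - 19 = -110*(-1 - (-3 + 1)) - 19 = -110*(-1 - 1*(-2)) - 19 = -110*(-1 + 2) - 19 = -110*1 - 19 = -110 - 19 = -129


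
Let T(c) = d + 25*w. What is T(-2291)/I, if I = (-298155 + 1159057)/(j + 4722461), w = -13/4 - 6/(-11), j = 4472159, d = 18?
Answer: -5017963865/9469922 ≈ -529.88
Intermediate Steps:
w = -119/44 (w = -13*¼ - 6*(-1/11) = -13/4 + 6/11 = -119/44 ≈ -2.7045)
I = 430451/4597310 (I = (-298155 + 1159057)/(4472159 + 4722461) = 860902/9194620 = 860902*(1/9194620) = 430451/4597310 ≈ 0.093631)
T(c) = -2183/44 (T(c) = 18 + 25*(-119/44) = 18 - 2975/44 = -2183/44)
T(-2291)/I = -2183/(44*430451/4597310) = -2183/44*4597310/430451 = -5017963865/9469922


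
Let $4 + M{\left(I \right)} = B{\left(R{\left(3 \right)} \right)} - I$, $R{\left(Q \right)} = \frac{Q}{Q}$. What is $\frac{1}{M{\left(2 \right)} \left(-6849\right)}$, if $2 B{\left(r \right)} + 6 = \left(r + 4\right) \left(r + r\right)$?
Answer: $\frac{1}{27396} \approx 3.6502 \cdot 10^{-5}$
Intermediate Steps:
$R{\left(Q \right)} = 1$
$B{\left(r \right)} = -3 + r \left(4 + r\right)$ ($B{\left(r \right)} = -3 + \frac{\left(r + 4\right) \left(r + r\right)}{2} = -3 + \frac{\left(4 + r\right) 2 r}{2} = -3 + \frac{2 r \left(4 + r\right)}{2} = -3 + r \left(4 + r\right)$)
$M{\left(I \right)} = -2 - I$ ($M{\left(I \right)} = -4 - \left(-2 + I\right) = -2 - I$)
$\frac{1}{M{\left(2 \right)} \left(-6849\right)} = \frac{1}{\left(-2 - 2\right) \left(-6849\right)} = \frac{1}{\left(-4\right) \left(-6849\right)} = \frac{1}{27396}$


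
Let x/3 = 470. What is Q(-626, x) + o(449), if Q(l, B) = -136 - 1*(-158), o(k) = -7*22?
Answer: -132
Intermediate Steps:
o(k) = -154
x = 1410 (x = 3*470 = 1410)
Q(l, B) = 22 (Q(l, B) = -136 + 158 = 22)
Q(-626, x) + o(449) = 22 - 154 = -132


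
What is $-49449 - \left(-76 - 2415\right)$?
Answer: $-46958$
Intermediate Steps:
$-49449 - \left(-76 - 2415\right) = -49449 - -2491 = -49449 + 2491 = -46958$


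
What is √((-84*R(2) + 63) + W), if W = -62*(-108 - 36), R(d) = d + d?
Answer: √8655 ≈ 93.032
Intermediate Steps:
R(d) = 2*d
W = 8928 (W = -62*(-144) = 8928)
√((-84*R(2) + 63) + W) = √((-168*2 + 63) + 8928) = √((-84*4 + 63) + 8928) = √((-336 + 63) + 8928) = √(-273 + 8928) = √8655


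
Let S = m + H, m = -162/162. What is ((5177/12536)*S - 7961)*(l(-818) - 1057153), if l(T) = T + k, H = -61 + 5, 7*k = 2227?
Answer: 370527152620225/43876 ≈ 8.4449e+9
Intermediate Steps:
k = 2227/7 (k = (1/7)*2227 = 2227/7 ≈ 318.14)
H = -56
l(T) = 2227/7 + T (l(T) = T + 2227/7 = 2227/7 + T)
m = -1 (m = -162*1/162 = -1)
S = -57 (S = -1 - 56 = -57)
((5177/12536)*S - 7961)*(l(-818) - 1057153) = ((5177/12536)*(-57) - 7961)*((2227/7 - 818) - 1057153) = ((5177*(1/12536))*(-57) - 7961)*(-3499/7 - 1057153) = ((5177/12536)*(-57) - 7961)*(-7403570/7) = (-295089/12536 - 7961)*(-7403570/7) = -100094185/12536*(-7403570/7) = 370527152620225/43876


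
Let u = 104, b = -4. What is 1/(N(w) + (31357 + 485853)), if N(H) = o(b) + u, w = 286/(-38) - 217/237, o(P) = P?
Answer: 1/517310 ≈ 1.9331e-6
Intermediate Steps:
w = -38014/4503 (w = 286*(-1/38) - 217*1/237 = -143/19 - 217/237 = -38014/4503 ≈ -8.4419)
N(H) = 100 (N(H) = -4 + 104 = 100)
1/(N(w) + (31357 + 485853)) = 1/(100 + (31357 + 485853)) = 1/(100 + 517210) = 1/517310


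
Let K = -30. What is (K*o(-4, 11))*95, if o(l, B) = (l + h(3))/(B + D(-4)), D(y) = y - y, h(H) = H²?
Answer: -14250/11 ≈ -1295.5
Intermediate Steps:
D(y) = 0
o(l, B) = (9 + l)/B (o(l, B) = (l + 3²)/(B + 0) = (l + 9)/B = (9 + l)/B)
(K*o(-4, 11))*95 = -30*(9 - 4)/11*95 = -30*5/11*95 = -150/11*95 = -14250/11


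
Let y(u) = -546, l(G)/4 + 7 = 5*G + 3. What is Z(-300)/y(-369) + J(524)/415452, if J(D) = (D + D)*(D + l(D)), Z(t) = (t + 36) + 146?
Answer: 264018535/9451533 ≈ 27.934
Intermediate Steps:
l(G) = -16 + 20*G (l(G) = -28 + 4*(5*G + 3) = -28 + 4*(3 + 5*G) = -28 + (12 + 20*G) = -16 + 20*G)
Z(t) = 182 + t (Z(t) = (36 + t) + 146 = 182 + t)
J(D) = 2*D*(-16 + 21*D) (J(D) = (D + D)*(D + (-16 + 20*D)) = (2*D)*(-16 + 21*D) = 2*D*(-16 + 21*D))
Z(-300)/y(-369) + J(524)/415452 = (182 - 300)/(-546) + (2*524*(-16 + 21*524))/415452 = -118*(-1/546) + (2*524*(-16 + 11004))*(1/415452) = 59/273 + (2*524*10988)*(1/415452) = 59/273 + 11515424*(1/415452) = 59/273 + 2878856/103863 = 264018535/9451533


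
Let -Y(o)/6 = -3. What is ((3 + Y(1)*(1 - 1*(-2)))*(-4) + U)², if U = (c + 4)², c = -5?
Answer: 51529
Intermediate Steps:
Y(o) = 18 (Y(o) = -6*(-3) = 18)
U = 1 (U = (-5 + 4)² = (-1)² = 1)
((3 + Y(1)*(1 - 1*(-2)))*(-4) + U)² = ((3 + 18*(1 - 1*(-2)))*(-4) + 1)² = ((3 + 18*(1 + 2))*(-4) + 1)² = ((3 + 18*3)*(-4) + 1)² = ((3 + 54)*(-4) + 1)² = (57*(-4) + 1)² = (-228 + 1)² = (-227)² = 51529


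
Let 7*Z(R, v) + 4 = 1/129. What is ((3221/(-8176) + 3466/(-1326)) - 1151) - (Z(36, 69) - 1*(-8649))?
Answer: -326406583159/33298512 ≈ -9802.4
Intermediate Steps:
Z(R, v) = -515/903 (Z(R, v) = -4/7 + (1/7)/129 = -4/7 + (1/7)*(1/129) = -4/7 + 1/903 = -515/903)
((3221/(-8176) + 3466/(-1326)) - 1151) - (Z(36, 69) - 1*(-8649)) = ((3221/(-8176) + 3466/(-1326)) - 1151) - (-515/903 - 1*(-8649)) = ((3221*(-1/8176) + 3466*(-1/1326)) - 1151) - (-515/903 + 8649) = ((-3221/8176 - 1733/663) - 1151) - 1*7809532/903 = (-16304531/5420688 - 1151) - 7809532/903 = -6255516419/5420688 - 7809532/903 = -326406583159/33298512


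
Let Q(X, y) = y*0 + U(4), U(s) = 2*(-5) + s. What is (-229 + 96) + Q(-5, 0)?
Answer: -139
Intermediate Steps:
U(s) = -10 + s
Q(X, y) = -6 (Q(X, y) = y*0 + (-10 + 4) = 0 - 6 = -6)
(-229 + 96) + Q(-5, 0) = (-229 + 96) - 6 = -133 - 6 = -139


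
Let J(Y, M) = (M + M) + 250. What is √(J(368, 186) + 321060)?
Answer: √321682 ≈ 567.17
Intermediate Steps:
J(Y, M) = 250 + 2*M (J(Y, M) = 2*M + 250 = 250 + 2*M)
√(J(368, 186) + 321060) = √((250 + 2*186) + 321060) = √((250 + 372) + 321060) = √(622 + 321060) = √321682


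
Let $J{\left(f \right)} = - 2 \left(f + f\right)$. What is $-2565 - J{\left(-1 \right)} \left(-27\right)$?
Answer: $-2457$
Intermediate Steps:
$J{\left(f \right)} = - 4 f$ ($J{\left(f \right)} = - 2 \cdot 2 f = - 4 f$)
$-2565 - J{\left(-1 \right)} \left(-27\right) = -2565 - \left(-4\right) \left(-1\right) \left(-27\right) = -2565 - 4 \left(-27\right) = -2565 - -108 = -2565 + 108 = -2457$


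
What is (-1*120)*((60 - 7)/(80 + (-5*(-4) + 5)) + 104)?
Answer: -87784/7 ≈ -12541.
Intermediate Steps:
(-1*120)*((60 - 7)/(80 + (-5*(-4) + 5)) + 104) = -120*(53/(80 + (20 + 5)) + 104) = -120*(53/(80 + 25) + 104) = -120*(53/105 + 104) = -120*10973/105 = -87784/7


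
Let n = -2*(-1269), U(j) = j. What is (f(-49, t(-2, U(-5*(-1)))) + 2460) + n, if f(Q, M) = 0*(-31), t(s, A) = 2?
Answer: 4998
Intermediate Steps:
n = 2538
f(Q, M) = 0
(f(-49, t(-2, U(-5*(-1)))) + 2460) + n = (0 + 2460) + 2538 = 2460 + 2538 = 4998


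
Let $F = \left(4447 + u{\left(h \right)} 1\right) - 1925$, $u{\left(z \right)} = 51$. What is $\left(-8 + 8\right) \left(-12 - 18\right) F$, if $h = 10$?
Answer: $0$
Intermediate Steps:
$F = 2573$ ($F = \left(4447 + 51 \cdot 1\right) - 1925 = \left(4447 + 51\right) - 1925 = 4498 - 1925 = 2573$)
$\left(-8 + 8\right) \left(-12 - 18\right) F = \left(-8 + 8\right) \left(-12 - 18\right) 2573 = 0 \left(-30\right) 2573 = 0 \cdot 2573 = 0$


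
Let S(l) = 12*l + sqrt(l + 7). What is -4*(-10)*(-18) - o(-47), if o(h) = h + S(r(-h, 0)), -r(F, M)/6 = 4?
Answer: -385 - I*sqrt(17) ≈ -385.0 - 4.1231*I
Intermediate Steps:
r(F, M) = -24 (r(F, M) = -6*4 = -24)
S(l) = sqrt(7 + l) + 12*l (S(l) = 12*l + sqrt(7 + l) = sqrt(7 + l) + 12*l)
o(h) = -288 + h + I*sqrt(17) (o(h) = h + (sqrt(7 - 24) + 12*(-24)) = h + (sqrt(-17) - 288) = h + (I*sqrt(17) - 288) = h + (-288 + I*sqrt(17)) = -288 + h + I*sqrt(17))
-4*(-10)*(-18) - o(-47) = -4*(-10)*(-18) - (-288 - 47 + I*sqrt(17)) = 40*(-18) - (-335 + I*sqrt(17)) = -720 + (335 - I*sqrt(17)) = -385 - I*sqrt(17)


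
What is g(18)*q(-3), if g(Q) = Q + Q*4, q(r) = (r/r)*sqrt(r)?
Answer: 90*I*sqrt(3) ≈ 155.88*I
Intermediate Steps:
q(r) = sqrt(r) (q(r) = 1*sqrt(r) = sqrt(r))
g(Q) = 5*Q (g(Q) = Q + 4*Q = 5*Q)
g(18)*q(-3) = (5*18)*sqrt(-3) = 90*(I*sqrt(3)) = 90*I*sqrt(3)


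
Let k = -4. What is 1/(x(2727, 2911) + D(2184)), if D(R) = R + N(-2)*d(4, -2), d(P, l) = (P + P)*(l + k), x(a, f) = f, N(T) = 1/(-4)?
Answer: 1/5107 ≈ 0.00019581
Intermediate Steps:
N(T) = -¼ (N(T) = 1*(-¼) = -¼)
d(P, l) = 2*P*(-4 + l) (d(P, l) = (P + P)*(l - 4) = (2*P)*(-4 + l) = 2*P*(-4 + l))
D(R) = 12 + R (D(R) = R - 4*(-4 - 2)/2 = R - 4*(-6)/2 = R - ¼*(-48) = R + 12 = 12 + R)
1/(x(2727, 2911) + D(2184)) = 1/(2911 + (12 + 2184)) = 1/(2911 + 2196) = 1/5107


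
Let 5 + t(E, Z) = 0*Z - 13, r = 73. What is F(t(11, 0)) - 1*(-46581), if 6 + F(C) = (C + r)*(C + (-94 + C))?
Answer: 39425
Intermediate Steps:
t(E, Z) = -18 (t(E, Z) = -5 + (0*Z - 13) = -5 + (0 - 13) = -5 - 13 = -18)
F(C) = -6 + (-94 + 2*C)*(73 + C) (F(C) = -6 + (C + 73)*(C + (-94 + C)) = -6 + (73 + C)*(-94 + 2*C) = -6 + (-94 + 2*C)*(73 + C))
F(t(11, 0)) - 1*(-46581) = (-6868 + 2*(-18)**2 + 52*(-18)) - 1*(-46581) = (-6868 + 2*324 - 936) + 46581 = (-6868 + 648 - 936) + 46581 = -7156 + 46581 = 39425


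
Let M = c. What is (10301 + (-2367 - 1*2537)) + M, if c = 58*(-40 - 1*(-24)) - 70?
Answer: 4399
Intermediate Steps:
c = -998 (c = 58*(-40 + 24) - 70 = 58*(-16) - 70 = -928 - 70 = -998)
M = -998
(10301 + (-2367 - 1*2537)) + M = (10301 + (-2367 - 1*2537)) - 998 = (10301 + (-2367 - 2537)) - 998 = (10301 - 4904) - 998 = 5397 - 998 = 4399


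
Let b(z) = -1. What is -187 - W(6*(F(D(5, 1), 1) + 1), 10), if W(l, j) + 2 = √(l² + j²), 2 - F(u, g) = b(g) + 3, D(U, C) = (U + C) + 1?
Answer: -185 - 2*√34 ≈ -196.66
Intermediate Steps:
D(U, C) = 1 + C + U (D(U, C) = (C + U) + 1 = 1 + C + U)
F(u, g) = 0 (F(u, g) = 2 - (-1 + 3) = 2 - 1*2 = 2 - 2 = 0)
W(l, j) = -2 + √(j² + l²) (W(l, j) = -2 + √(l² + j²) = -2 + √(j² + l²))
-187 - W(6*(F(D(5, 1), 1) + 1), 10) = -187 - (-2 + √(10² + (6*(0 + 1))²)) = -187 - (-2 + √(100 + (6*1)²)) = -187 - (-2 + √(100 + 6²)) = -187 - (-2 + √(100 + 36)) = -187 - (-2 + √136) = -187 - (-2 + 2*√34) = -187 + (2 - 2*√34) = -185 - 2*√34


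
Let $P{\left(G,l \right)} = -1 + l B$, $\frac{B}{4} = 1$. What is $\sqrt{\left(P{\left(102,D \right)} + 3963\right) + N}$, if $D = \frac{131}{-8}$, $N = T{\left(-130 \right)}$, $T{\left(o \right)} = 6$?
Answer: $\frac{\sqrt{15610}}{2} \approx 62.47$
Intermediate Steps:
$B = 4$ ($B = 4 \cdot 1 = 4$)
$N = 6$
$D = - \frac{131}{8}$ ($D = 131 \left(- \frac{1}{8}\right) = - \frac{131}{8} \approx -16.375$)
$P{\left(G,l \right)} = -1 + 4 l$ ($P{\left(G,l \right)} = -1 + l 4 = -1 + 4 l$)
$\sqrt{\left(P{\left(102,D \right)} + 3963\right) + N} = \sqrt{\left(\left(-1 + 4 \left(- \frac{131}{8}\right)\right) + 3963\right) + 6} = \sqrt{\left(\left(-1 - \frac{131}{2}\right) + 3963\right) + 6} = \sqrt{\left(- \frac{133}{2} + 3963\right) + 6} = \sqrt{\frac{7793}{2} + 6} = \sqrt{\frac{7805}{2}} = \frac{\sqrt{15610}}{2}$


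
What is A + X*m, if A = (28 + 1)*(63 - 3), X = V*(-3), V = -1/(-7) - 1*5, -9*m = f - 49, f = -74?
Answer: 13574/7 ≈ 1939.1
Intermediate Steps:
m = 41/3 (m = -(-74 - 49)/9 = -1/9*(-123) = 41/3 ≈ 13.667)
V = -34/7 (V = -1*(-1/7) - 5 = 1/7 - 5 = -34/7 ≈ -4.8571)
X = 102/7 (X = -34/7*(-3) = 102/7 ≈ 14.571)
A = 1740 (A = 29*60 = 1740)
A + X*m = 1740 + (102/7)*(41/3) = 1740 + 1394/7 = 13574/7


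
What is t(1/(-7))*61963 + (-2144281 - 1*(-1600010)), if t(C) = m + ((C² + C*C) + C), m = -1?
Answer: -30015281/49 ≈ -6.1256e+5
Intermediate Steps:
t(C) = -1 + C + 2*C² (t(C) = -1 + ((C² + C*C) + C) = -1 + ((C² + C²) + C) = -1 + (2*C² + C) = -1 + (C + 2*C²) = -1 + C + 2*C²)
t(1/(-7))*61963 + (-2144281 - 1*(-1600010)) = (-1 + 1/(-7) + 2*(1/(-7))²)*61963 + (-2144281 - 1*(-1600010)) = (-1 - ⅐ + 2*(-⅐)²)*61963 + (-2144281 + 1600010) = (-1 - ⅐ + 2*(1/49))*61963 - 544271 = (-1 - ⅐ + 2/49)*61963 - 544271 = -54/49*61963 - 544271 = -3346002/49 - 544271 = -30015281/49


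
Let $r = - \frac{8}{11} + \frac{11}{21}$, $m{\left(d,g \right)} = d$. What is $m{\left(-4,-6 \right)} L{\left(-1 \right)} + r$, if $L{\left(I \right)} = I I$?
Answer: $- \frac{971}{231} \approx -4.2035$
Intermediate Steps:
$r = - \frac{47}{231}$ ($r = \left(-8\right) \frac{1}{11} + 11 \cdot \frac{1}{21} = - \frac{8}{11} + \frac{11}{21} = - \frac{47}{231} \approx -0.20346$)
$L{\left(I \right)} = I^{2}$
$m{\left(-4,-6 \right)} L{\left(-1 \right)} + r = - 4 \left(-1\right)^{2} - \frac{47}{231} = \left(-4\right) 1 - \frac{47}{231} = -4 - \frac{47}{231} = - \frac{971}{231}$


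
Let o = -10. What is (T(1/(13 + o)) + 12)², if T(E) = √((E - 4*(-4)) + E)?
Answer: 482/3 + 40*√6 ≈ 258.65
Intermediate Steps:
T(E) = √(16 + 2*E) (T(E) = √((E + 16) + E) = √((16 + E) + E) = √(16 + 2*E))
(T(1/(13 + o)) + 12)² = (√(16 + 2/(13 - 10)) + 12)² = (√(16 + 2/3) + 12)² = (√(16 + 2*(⅓)) + 12)² = (√(16 + ⅔) + 12)² = (√(50/3) + 12)² = (5*√6/3 + 12)² = (12 + 5*√6/3)²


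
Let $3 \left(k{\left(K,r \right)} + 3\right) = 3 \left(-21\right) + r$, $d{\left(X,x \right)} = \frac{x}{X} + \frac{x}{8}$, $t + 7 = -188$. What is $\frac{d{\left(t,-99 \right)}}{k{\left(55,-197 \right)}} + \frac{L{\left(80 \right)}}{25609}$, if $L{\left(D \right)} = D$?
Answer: $\frac{485289817}{3582186920} \approx 0.13547$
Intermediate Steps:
$t = -195$ ($t = -7 - 188 = -195$)
$d{\left(X,x \right)} = \frac{x}{8} + \frac{x}{X}$ ($d{\left(X,x \right)} = \frac{x}{X} + x \frac{1}{8} = \frac{x}{X} + \frac{x}{8} = \frac{x}{8} + \frac{x}{X}$)
$k{\left(K,r \right)} = -24 + \frac{r}{3}$ ($k{\left(K,r \right)} = -3 + \frac{3 \left(-21\right) + r}{3} = -3 + \frac{-63 + r}{3} = -3 + \left(-21 + \frac{r}{3}\right) = -24 + \frac{r}{3}$)
$\frac{d{\left(t,-99 \right)}}{k{\left(55,-197 \right)}} + \frac{L{\left(80 \right)}}{25609} = \frac{\frac{1}{8} \left(-99\right) - \frac{99}{-195}}{-24 + \frac{1}{3} \left(-197\right)} + \frac{80}{25609} = \frac{- \frac{99}{8} - - \frac{33}{65}}{-24 - \frac{197}{3}} + 80 \cdot \frac{1}{25609} = \frac{- \frac{99}{8} + \frac{33}{65}}{- \frac{269}{3}} + \frac{80}{25609} = \left(- \frac{6171}{520}\right) \left(- \frac{3}{269}\right) + \frac{80}{25609} = \frac{18513}{139880} + \frac{80}{25609} = \frac{485289817}{3582186920}$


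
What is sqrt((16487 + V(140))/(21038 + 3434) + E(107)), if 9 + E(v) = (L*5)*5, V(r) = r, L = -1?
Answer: I*sqrt(4988745678)/12236 ≈ 5.7724*I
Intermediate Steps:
E(v) = -34 (E(v) = -9 - 1*5*5 = -9 - 5*5 = -9 - 25 = -34)
sqrt((16487 + V(140))/(21038 + 3434) + E(107)) = sqrt((16487 + 140)/(21038 + 3434) - 34) = sqrt(16627/24472 - 34) = sqrt(-815421/24472) = I*sqrt(4988745678)/12236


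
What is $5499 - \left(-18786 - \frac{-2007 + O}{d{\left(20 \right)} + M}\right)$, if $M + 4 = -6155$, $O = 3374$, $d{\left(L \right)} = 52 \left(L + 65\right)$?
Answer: $\frac{42230248}{1739} \approx 24284.0$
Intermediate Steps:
$d{\left(L \right)} = 3380 + 52 L$ ($d{\left(L \right)} = 52 \left(65 + L\right) = 3380 + 52 L$)
$M = -6159$ ($M = -4 - 6155 = -6159$)
$5499 - \left(-18786 - \frac{-2007 + O}{d{\left(20 \right)} + M}\right) = 5499 - \left(-18786 - \frac{-2007 + 3374}{\left(3380 + 52 \cdot 20\right) - 6159}\right) = 5499 - \left(-18786 - \frac{1367}{\left(3380 + 1040\right) - 6159}\right) = 5499 - \left(-18786 - \frac{1367}{4420 - 6159}\right) = 5499 - \left(-18786 - \frac{1367}{-1739}\right) = 5499 - \left(-18786 - 1367 \left(- \frac{1}{1739}\right)\right) = 5499 - \left(-18786 - - \frac{1367}{1739}\right) = 5499 - \left(-18786 + \frac{1367}{1739}\right) = 5499 - - \frac{32667487}{1739} = 5499 + \frac{32667487}{1739} = \frac{42230248}{1739}$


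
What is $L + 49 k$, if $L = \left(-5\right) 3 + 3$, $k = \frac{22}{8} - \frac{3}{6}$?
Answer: $\frac{393}{4} \approx 98.25$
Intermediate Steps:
$k = \frac{9}{4}$ ($k = 22 \cdot \frac{1}{8} - \frac{1}{2} = \frac{11}{4} - \frac{1}{2} = \frac{9}{4} \approx 2.25$)
$L = -12$ ($L = -15 + 3 = -12$)
$L + 49 k = -12 + 49 \cdot \frac{9}{4} = -12 + \frac{441}{4} = \frac{393}{4}$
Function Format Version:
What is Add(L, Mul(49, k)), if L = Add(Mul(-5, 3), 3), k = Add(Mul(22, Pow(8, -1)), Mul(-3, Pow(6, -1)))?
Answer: Rational(393, 4) ≈ 98.250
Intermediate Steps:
k = Rational(9, 4) (k = Add(Mul(22, Rational(1, 8)), Mul(-3, Rational(1, 6))) = Add(Rational(11, 4), Rational(-1, 2)) = Rational(9, 4) ≈ 2.2500)
L = -12 (L = Add(-15, 3) = -12)
Add(L, Mul(49, k)) = Add(-12, Mul(49, Rational(9, 4))) = Add(-12, Rational(441, 4)) = Rational(393, 4)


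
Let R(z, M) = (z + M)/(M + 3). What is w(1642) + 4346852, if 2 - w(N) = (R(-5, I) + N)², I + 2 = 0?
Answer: 1673629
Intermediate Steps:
I = -2 (I = -2 + 0 = -2)
R(z, M) = (M + z)/(3 + M)
w(N) = 2 - (-7 + N)² (w(N) = 2 - ((-2 - 5)/(3 - 2) + N)² = 2 - (-7/1 + N)² = 2 - (1*(-7) + N)² = 2 - (-7 + N)²)
w(1642) + 4346852 = (2 - (-7 + 1642)²) + 4346852 = (2 - 1*1635²) + 4346852 = (2 - 1*2673225) + 4346852 = (2 - 2673225) + 4346852 = -2673223 + 4346852 = 1673629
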